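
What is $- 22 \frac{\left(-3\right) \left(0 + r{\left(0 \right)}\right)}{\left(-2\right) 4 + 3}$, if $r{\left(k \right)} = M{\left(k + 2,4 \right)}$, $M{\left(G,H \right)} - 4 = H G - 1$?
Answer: $- \frac{726}{5} \approx -145.2$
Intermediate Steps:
$M{\left(G,H \right)} = 3 + G H$ ($M{\left(G,H \right)} = 4 + \left(H G - 1\right) = 4 + \left(G H - 1\right) = 4 + \left(-1 + G H\right) = 3 + G H$)
$r{\left(k \right)} = 11 + 4 k$ ($r{\left(k \right)} = 3 + \left(k + 2\right) 4 = 3 + \left(2 + k\right) 4 = 3 + \left(8 + 4 k\right) = 11 + 4 k$)
$- 22 \frac{\left(-3\right) \left(0 + r{\left(0 \right)}\right)}{\left(-2\right) 4 + 3} = - 22 \frac{\left(-3\right) \left(0 + \left(11 + 4 \cdot 0\right)\right)}{\left(-2\right) 4 + 3} = - 22 \frac{\left(-3\right) \left(0 + \left(11 + 0\right)\right)}{-8 + 3} = - 22 \frac{\left(-3\right) \left(0 + 11\right)}{-5} = - 22 \left(-3\right) 11 \left(- \frac{1}{5}\right) = - 22 \left(\left(-33\right) \left(- \frac{1}{5}\right)\right) = \left(-22\right) \frac{33}{5} = - \frac{726}{5}$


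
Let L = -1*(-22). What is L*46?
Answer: 1012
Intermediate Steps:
L = 22
L*46 = 22*46 = 1012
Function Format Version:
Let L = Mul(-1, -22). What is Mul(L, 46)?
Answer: 1012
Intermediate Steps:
L = 22
Mul(L, 46) = Mul(22, 46) = 1012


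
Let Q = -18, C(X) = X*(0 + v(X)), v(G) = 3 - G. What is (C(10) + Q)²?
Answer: 7744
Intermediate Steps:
C(X) = X*(3 - X) (C(X) = X*(0 + (3 - X)) = X*(3 - X))
(C(10) + Q)² = (10*(3 - 1*10) - 18)² = (10*(3 - 10) - 18)² = (10*(-7) - 18)² = (-70 - 18)² = (-88)² = 7744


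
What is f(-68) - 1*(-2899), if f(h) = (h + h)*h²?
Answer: -625965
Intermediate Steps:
f(h) = 2*h³ (f(h) = (2*h)*h² = 2*h³)
f(-68) - 1*(-2899) = 2*(-68)³ - 1*(-2899) = 2*(-314432) + 2899 = -628864 + 2899 = -625965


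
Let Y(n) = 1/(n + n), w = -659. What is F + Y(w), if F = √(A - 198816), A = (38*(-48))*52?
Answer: -1/1318 + 4*I*√18354 ≈ -0.00075873 + 541.91*I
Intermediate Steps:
A = -94848 (A = -1824*52 = -94848)
Y(n) = 1/(2*n)
F = 4*I*√18354 (F = √(-94848 - 198816) = √(-293664) = 4*I*√18354 ≈ 541.91*I)
F + Y(w) = 4*I*√18354 + (½)/(-659) = 4*I*√18354 + (½)*(-1/659) = 4*I*√18354 - 1/1318 = -1/1318 + 4*I*√18354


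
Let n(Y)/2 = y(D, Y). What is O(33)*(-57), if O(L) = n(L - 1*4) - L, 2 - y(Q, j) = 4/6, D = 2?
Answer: 1729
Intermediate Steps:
y(Q, j) = 4/3 (y(Q, j) = 2 - 4/6 = 2 - 1*2/3 = 2 - 2/3 = 4/3)
n(Y) = 8/3 (n(Y) = 2*(4/3) = 8/3)
O(L) = 8/3 - L
O(33)*(-57) = (8/3 - 1*33)*(-57) = (8/3 - 33)*(-57) = -91/3*(-57) = 1729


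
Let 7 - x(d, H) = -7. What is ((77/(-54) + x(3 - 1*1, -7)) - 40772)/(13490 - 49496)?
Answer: 2201009/1944324 ≈ 1.1320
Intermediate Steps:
x(d, H) = 14 (x(d, H) = 7 - 1*(-7) = 7 + 7 = 14)
((77/(-54) + x(3 - 1*1, -7)) - 40772)/(13490 - 49496) = ((77/(-54) + 14) - 40772)/(13490 - 49496) = ((-1/54*77 + 14) - 40772)/(-36006) = ((-77/54 + 14) - 40772)*(-1/36006) = (679/54 - 40772)*(-1/36006) = -2201009/54*(-1/36006) = 2201009/1944324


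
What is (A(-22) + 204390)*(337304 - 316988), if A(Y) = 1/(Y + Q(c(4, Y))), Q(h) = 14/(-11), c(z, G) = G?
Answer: 265752727491/64 ≈ 4.1524e+9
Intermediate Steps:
Q(h) = -14/11 (Q(h) = 14*(-1/11) = -14/11)
A(Y) = 1/(-14/11 + Y) (A(Y) = 1/(Y - 14/11) = 1/(-14/11 + Y))
(A(-22) + 204390)*(337304 - 316988) = (11/(-14 + 11*(-22)) + 204390)*(337304 - 316988) = (11/(-14 - 242) + 204390)*20316 = (11/(-256) + 204390)*20316 = (11*(-1/256) + 204390)*20316 = (-11/256 + 204390)*20316 = (52323829/256)*20316 = 265752727491/64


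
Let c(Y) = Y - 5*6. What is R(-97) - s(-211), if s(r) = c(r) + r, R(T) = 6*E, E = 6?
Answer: 488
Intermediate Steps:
c(Y) = -30 + Y (c(Y) = Y - 30 = -30 + Y)
R(T) = 36 (R(T) = 6*6 = 36)
s(r) = -30 + 2*r (s(r) = (-30 + r) + r = -30 + 2*r)
R(-97) - s(-211) = 36 - (-30 + 2*(-211)) = 36 - (-30 - 422) = 36 - 1*(-452) = 36 + 452 = 488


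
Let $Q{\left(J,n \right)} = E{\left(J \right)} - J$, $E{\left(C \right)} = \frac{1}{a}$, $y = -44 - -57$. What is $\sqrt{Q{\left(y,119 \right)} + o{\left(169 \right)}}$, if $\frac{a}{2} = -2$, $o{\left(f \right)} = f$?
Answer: $\frac{\sqrt{623}}{2} \approx 12.48$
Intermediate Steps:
$a = -4$ ($a = 2 \left(-2\right) = -4$)
$y = 13$ ($y = -44 + 57 = 13$)
$E{\left(C \right)} = - \frac{1}{4}$ ($E{\left(C \right)} = \frac{1}{-4} = - \frac{1}{4}$)
$Q{\left(J,n \right)} = - \frac{1}{4} - J$
$\sqrt{Q{\left(y,119 \right)} + o{\left(169 \right)}} = \sqrt{\left(- \frac{1}{4} - 13\right) + 169} = \sqrt{- \frac{53}{4} + 169} = \sqrt{\frac{623}{4}} = \frac{\sqrt{623}}{2}$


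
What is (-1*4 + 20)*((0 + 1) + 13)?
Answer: 224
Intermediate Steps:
(-1*4 + 20)*((0 + 1) + 13) = (-4 + 20)*(1 + 13) = 16*14 = 224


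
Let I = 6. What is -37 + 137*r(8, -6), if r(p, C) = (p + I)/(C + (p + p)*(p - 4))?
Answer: -114/29 ≈ -3.9310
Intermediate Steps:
r(p, C) = (6 + p)/(C + 2*p*(-4 + p)) (r(p, C) = (p + 6)/(C + (p + p)*(p - 4)) = (6 + p)/(C + (2*p)*(-4 + p)) = (6 + p)/(C + 2*p*(-4 + p)))
-37 + 137*r(8, -6) = -37 + 137*((6 + 8)/(-6 - 8*8 + 2*8**2)) = -37 + 137*(14/(-6 - 64 + 2*64)) = -37 + 137*(14/(-6 - 64 + 128)) = -37 + 137*(14/58) = -37 + 137*((1/58)*14) = -37 + 137*(7/29) = -37 + 959/29 = -114/29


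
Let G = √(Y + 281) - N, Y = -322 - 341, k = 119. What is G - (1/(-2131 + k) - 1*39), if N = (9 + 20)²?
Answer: -1613623/2012 + I*√382 ≈ -802.0 + 19.545*I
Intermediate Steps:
Y = -663
N = 841 (N = 29² = 841)
G = -841 + I*√382 (G = √(-663 + 281) - 1*841 = √(-382) - 841 = I*√382 - 841 = -841 + I*√382 ≈ -841.0 + 19.545*I)
G - (1/(-2131 + k) - 1*39) = (-841 + I*√382) - (1/(-2131 + 119) - 1*39) = (-841 + I*√382) - (1/(-2012) - 39) = (-841 + I*√382) - (-1/2012 - 39) = (-841 + I*√382) - 1*(-78469/2012) = (-841 + I*√382) + 78469/2012 = -1613623/2012 + I*√382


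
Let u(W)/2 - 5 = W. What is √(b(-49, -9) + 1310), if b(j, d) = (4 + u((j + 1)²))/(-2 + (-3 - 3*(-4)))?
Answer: 4*√6034/7 ≈ 44.388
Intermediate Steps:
u(W) = 10 + 2*W
b(j, d) = 2 + 2*(1 + j)²/7 (b(j, d) = (4 + (10 + 2*(j + 1)²))/(-2 + (-3 - 3*(-4))) = (4 + (10 + 2*(1 + j)²))/(-2 + (-3 + 12)) = (14 + 2*(1 + j)²)/(-2 + 9) = (14 + 2*(1 + j)²)/7 = (14 + 2*(1 + j)²)*(⅐) = 2 + 2*(1 + j)²/7)
√(b(-49, -9) + 1310) = √((2 + 2*(1 - 49)²/7) + 1310) = √((2 + (2/7)*(-48)²) + 1310) = √((2 + (2/7)*2304) + 1310) = √((2 + 4608/7) + 1310) = √(4622/7 + 1310) = √(13792/7) = 4*√6034/7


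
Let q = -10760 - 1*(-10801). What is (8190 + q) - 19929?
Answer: -11698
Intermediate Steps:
q = 41 (q = -10760 + 10801 = 41)
(8190 + q) - 19929 = (8190 + 41) - 19929 = 8231 - 19929 = -11698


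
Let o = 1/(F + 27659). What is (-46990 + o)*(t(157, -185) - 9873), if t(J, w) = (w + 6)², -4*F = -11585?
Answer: -127314476976048/122221 ≈ -1.0417e+9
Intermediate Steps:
F = 11585/4 (F = -¼*(-11585) = 11585/4 ≈ 2896.3)
t(J, w) = (6 + w)²
o = 4/122221 (o = 1/(11585/4 + 27659) = 1/(122221/4) = 4/122221 ≈ 3.2728e-5)
(-46990 + o)*(t(157, -185) - 9873) = (-46990 + 4/122221)*((6 - 185)² - 9873) = -5743164786*((-179)² - 9873)/122221 = -5743164786*(32041 - 9873)/122221 = -5743164786/122221*22168 = -127314476976048/122221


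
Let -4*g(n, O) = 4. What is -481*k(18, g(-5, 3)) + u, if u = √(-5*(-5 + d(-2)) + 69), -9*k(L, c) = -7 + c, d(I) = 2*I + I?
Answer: -3848/9 + 2*√31 ≈ -416.42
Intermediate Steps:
g(n, O) = -1 (g(n, O) = -¼*4 = -1)
d(I) = 3*I
k(L, c) = 7/9 - c/9 (k(L, c) = -(-7 + c)/9 = 7/9 - c/9)
u = 2*√31 (u = √(-5*(-5 + 3*(-2)) + 69) = √(-5*(-5 - 6) + 69) = √(-5*(-11) + 69) = √(55 + 69) = √124 = 2*√31 ≈ 11.136)
-481*k(18, g(-5, 3)) + u = -481*(7/9 - ⅑*(-1)) + 2*√31 = -481*(7/9 + ⅑) + 2*√31 = -481*8/9 + 2*√31 = -3848/9 + 2*√31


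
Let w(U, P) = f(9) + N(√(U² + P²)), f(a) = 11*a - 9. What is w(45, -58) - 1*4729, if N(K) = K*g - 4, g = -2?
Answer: -4643 - 2*√5389 ≈ -4789.8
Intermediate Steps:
f(a) = -9 + 11*a
N(K) = -4 - 2*K (N(K) = K*(-2) - 4 = -2*K - 4 = -4 - 2*K)
w(U, P) = 86 - 2*√(P² + U²) (w(U, P) = (-9 + 11*9) + (-4 - 2*√(U² + P²)) = (-9 + 99) + (-4 - 2*√(P² + U²)) = 90 + (-4 - 2*√(P² + U²)) = 86 - 2*√(P² + U²))
w(45, -58) - 1*4729 = (86 - 2*√((-58)² + 45²)) - 1*4729 = (86 - 2*√(3364 + 2025)) - 4729 = (86 - 2*√5389) - 4729 = -4643 - 2*√5389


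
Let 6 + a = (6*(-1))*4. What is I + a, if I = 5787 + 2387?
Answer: 8144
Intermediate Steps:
a = -30 (a = -6 + (6*(-1))*4 = -6 - 6*4 = -6 - 24 = -30)
I = 8174
I + a = 8174 - 30 = 8144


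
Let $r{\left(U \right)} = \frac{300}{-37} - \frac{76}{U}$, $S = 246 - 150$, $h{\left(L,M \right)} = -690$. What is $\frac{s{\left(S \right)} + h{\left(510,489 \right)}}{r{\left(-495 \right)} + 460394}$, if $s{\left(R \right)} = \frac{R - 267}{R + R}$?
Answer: $- \frac{809834355}{539646107008} \approx -0.0015007$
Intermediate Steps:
$S = 96$ ($S = 246 - 150 = 96$)
$r{\left(U \right)} = - \frac{300}{37} - \frac{76}{U}$ ($r{\left(U \right)} = 300 \left(- \frac{1}{37}\right) - \frac{76}{U} = - \frac{300}{37} - \frac{76}{U}$)
$s{\left(R \right)} = \frac{-267 + R}{2 R}$
$\frac{s{\left(S \right)} + h{\left(510,489 \right)}}{r{\left(-495 \right)} + 460394} = \frac{\frac{-267 + 96}{2 \cdot 96} - 690}{\left(- \frac{300}{37} - \frac{76}{-495}\right) + 460394} = \frac{\frac{1}{2} \cdot \frac{1}{96} \left(-171\right) - 690}{\left(- \frac{300}{37} - - \frac{76}{495}\right) + 460394} = \frac{- \frac{57}{64} - 690}{\left(- \frac{300}{37} + \frac{76}{495}\right) + 460394} = - \frac{44217}{64 \left(- \frac{145688}{18315} + 460394\right)} = - \frac{44217}{64 \cdot \frac{8431970422}{18315}} = \left(- \frac{44217}{64}\right) \frac{18315}{8431970422} = - \frac{809834355}{539646107008}$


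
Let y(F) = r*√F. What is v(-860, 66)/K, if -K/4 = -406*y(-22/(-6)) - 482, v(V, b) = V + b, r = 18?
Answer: 95677/195592844 - 241773*√33/97796422 ≈ -0.013713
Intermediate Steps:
y(F) = 18*√F
K = 1928 + 9744*√33 (K = -4*(-7308*√(-22/(-6)) - 482) = -4*(-7308*√(-22*(-⅙)) - 482) = -4*(-7308*√(11/3) - 482) = -4*(-7308*√33/3 - 482) = -4*(-2436*√33 - 482) = -4*(-482 - 2436*√33) = 1928 + 9744*√33 ≈ 57903.)
v(-860, 66)/K = (-860 + 66)/(1928 + 9744*√33) = -794/(1928 + 9744*√33)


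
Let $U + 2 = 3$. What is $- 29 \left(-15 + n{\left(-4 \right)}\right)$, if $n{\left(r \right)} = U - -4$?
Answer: $290$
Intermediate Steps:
$U = 1$ ($U = -2 + 3 = 1$)
$n{\left(r \right)} = 5$ ($n{\left(r \right)} = 1 - -4 = 1 + 4 = 5$)
$- 29 \left(-15 + n{\left(-4 \right)}\right) = - 29 \left(-15 + 5\right) = \left(-29\right) \left(-10\right) = 290$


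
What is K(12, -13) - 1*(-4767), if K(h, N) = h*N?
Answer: 4611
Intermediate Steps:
K(h, N) = N*h
K(12, -13) - 1*(-4767) = -13*12 - 1*(-4767) = -156 + 4767 = 4611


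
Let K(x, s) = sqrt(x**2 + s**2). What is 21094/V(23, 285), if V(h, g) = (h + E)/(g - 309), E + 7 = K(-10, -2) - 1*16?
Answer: -126564*sqrt(26)/13 ≈ -49643.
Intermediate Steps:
K(x, s) = sqrt(s**2 + x**2)
E = -23 + 2*sqrt(26) (E = -7 + (sqrt((-2)**2 + (-10)**2) - 1*16) = -7 + (sqrt(4 + 100) - 16) = -7 + (sqrt(104) - 16) = -7 + (2*sqrt(26) - 16) = -7 + (-16 + 2*sqrt(26)) = -23 + 2*sqrt(26) ≈ -12.802)
V(h, g) = (-23 + h + 2*sqrt(26))/(-309 + g) (V(h, g) = (h + (-23 + 2*sqrt(26)))/(g - 309) = (-23 + h + 2*sqrt(26))/(-309 + g))
21094/V(23, 285) = 21094/(((-23 + 23 + 2*sqrt(26))/(-309 + 285))) = 21094/(((2*sqrt(26))/(-24))) = 21094/((-sqrt(26)/12)) = 21094*(-6*sqrt(26)/13) = -126564*sqrt(26)/13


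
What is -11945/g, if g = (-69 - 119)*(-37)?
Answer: -11945/6956 ≈ -1.7172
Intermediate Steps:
g = 6956 (g = -188*(-37) = 6956)
-11945/g = -11945/6956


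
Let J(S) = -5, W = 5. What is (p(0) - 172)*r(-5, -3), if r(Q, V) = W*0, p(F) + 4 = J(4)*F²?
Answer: 0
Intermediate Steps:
p(F) = -4 - 5*F²
r(Q, V) = 0 (r(Q, V) = 5*0 = 0)
(p(0) - 172)*r(-5, -3) = ((-4 - 5*0²) - 172)*0 = ((-4 - 5*0) - 172)*0 = ((-4 + 0) - 172)*0 = (-4 - 172)*0 = -176*0 = 0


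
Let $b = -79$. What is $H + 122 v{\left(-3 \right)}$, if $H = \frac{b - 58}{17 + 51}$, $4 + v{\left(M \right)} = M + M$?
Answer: $- \frac{83097}{68} \approx -1222.0$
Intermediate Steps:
$v{\left(M \right)} = -4 + 2 M$ ($v{\left(M \right)} = -4 + \left(M + M\right) = -4 + 2 M$)
$H = - \frac{137}{68}$ ($H = \frac{-79 - 58}{17 + 51} = - \frac{137}{68} \approx -2.0147$)
$H + 122 v{\left(-3 \right)} = - \frac{137}{68} + 122 \left(-4 + 2 \left(-3\right)\right) = - \frac{137}{68} + 122 \left(-4 - 6\right) = - \frac{137}{68} + 122 \left(-10\right) = - \frac{137}{68} - 1220 = - \frac{83097}{68}$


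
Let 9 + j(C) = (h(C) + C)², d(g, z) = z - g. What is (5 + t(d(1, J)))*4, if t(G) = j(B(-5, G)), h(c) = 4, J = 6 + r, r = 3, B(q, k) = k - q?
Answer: 1140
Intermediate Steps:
J = 9 (J = 6 + 3 = 9)
j(C) = -9 + (4 + C)²
t(G) = -9 + (9 + G)² (t(G) = -9 + (4 + (G - 1*(-5)))² = -9 + (4 + (G + 5))² = -9 + (4 + (5 + G))² = -9 + (9 + G)²)
(5 + t(d(1, J)))*4 = (5 + (-9 + (9 + (9 - 1*1))²))*4 = (5 + (-9 + (9 + (9 - 1))²))*4 = (5 + (-9 + (9 + 8)²))*4 = (5 + (-9 + 17²))*4 = (5 + (-9 + 289))*4 = (5 + 280)*4 = 285*4 = 1140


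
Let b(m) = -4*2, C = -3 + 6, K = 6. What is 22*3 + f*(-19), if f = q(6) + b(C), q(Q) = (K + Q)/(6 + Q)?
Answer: 199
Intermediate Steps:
q(Q) = 1 (q(Q) = (6 + Q)/(6 + Q) = 1)
C = 3
b(m) = -8
f = -7 (f = 1 - 8 = -7)
22*3 + f*(-19) = 22*3 - 7*(-19) = 66 + 133 = 199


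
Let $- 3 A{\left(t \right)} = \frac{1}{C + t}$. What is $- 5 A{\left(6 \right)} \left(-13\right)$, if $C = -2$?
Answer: $- \frac{65}{12} \approx -5.4167$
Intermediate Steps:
$A{\left(t \right)} = - \frac{1}{3 \left(-2 + t\right)}$
$- 5 A{\left(6 \right)} \left(-13\right) = - 5 \left(- \frac{1}{-6 + 3 \cdot 6}\right) \left(-13\right) = - 5 \left(- \frac{1}{-6 + 18}\right) \left(-13\right) = - 5 \left(- \frac{1}{12}\right) \left(-13\right) = - 5 \left(\left(-1\right) \frac{1}{12}\right) \left(-13\right) = \left(-5\right) \left(- \frac{1}{12}\right) \left(-13\right) = \frac{5}{12} \left(-13\right) = - \frac{65}{12}$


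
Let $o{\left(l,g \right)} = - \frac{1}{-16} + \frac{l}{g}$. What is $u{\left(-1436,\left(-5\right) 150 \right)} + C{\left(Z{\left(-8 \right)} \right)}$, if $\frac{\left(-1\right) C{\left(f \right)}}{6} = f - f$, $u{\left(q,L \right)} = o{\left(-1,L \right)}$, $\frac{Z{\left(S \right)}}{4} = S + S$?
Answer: $\frac{383}{6000} \approx 0.063833$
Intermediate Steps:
$Z{\left(S \right)} = 8 S$ ($Z{\left(S \right)} = 4 \left(S + S\right) = 4 \cdot 2 S = 8 S$)
$o{\left(l,g \right)} = \frac{1}{16} + \frac{l}{g}$ ($o{\left(l,g \right)} = \left(-1\right) \left(- \frac{1}{16}\right) + \frac{l}{g} = \frac{1}{16} + \frac{l}{g}$)
$u{\left(q,L \right)} = \frac{-1 + \frac{L}{16}}{L}$
$C{\left(f \right)} = 0$ ($C{\left(f \right)} = - 6 \left(f - f\right) = \left(-6\right) 0 = 0$)
$u{\left(-1436,\left(-5\right) 150 \right)} + C{\left(Z{\left(-8 \right)} \right)} = \frac{-16 - 750}{16 \left(\left(-5\right) 150\right)} + 0 = \frac{-16 - 750}{16 \left(-750\right)} + 0 = \frac{1}{16} \left(- \frac{1}{750}\right) \left(-766\right) + 0 = \frac{383}{6000} + 0 = \frac{383}{6000}$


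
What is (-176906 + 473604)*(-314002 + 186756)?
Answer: -37753633708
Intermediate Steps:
(-176906 + 473604)*(-314002 + 186756) = 296698*(-127246) = -37753633708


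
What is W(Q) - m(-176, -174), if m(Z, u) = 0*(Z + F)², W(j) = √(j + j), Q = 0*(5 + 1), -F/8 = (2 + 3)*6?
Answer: 0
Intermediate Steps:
F = -240 (F = -8*(2 + 3)*6 = -40*6 = -8*30 = -240)
Q = 0 (Q = 0*6 = 0)
W(j) = √2*√j (W(j) = √(2*j) = √2*√j)
m(Z, u) = 0 (m(Z, u) = 0*(Z - 240)² = 0*(-240 + Z)² = 0)
W(Q) - m(-176, -174) = √2*√0 - 1*0 = √2*0 + 0 = 0 + 0 = 0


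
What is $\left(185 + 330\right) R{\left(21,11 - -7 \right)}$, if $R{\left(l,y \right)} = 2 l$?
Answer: $21630$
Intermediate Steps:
$\left(185 + 330\right) R{\left(21,11 - -7 \right)} = \left(185 + 330\right) 2 \cdot 21 = 515 \cdot 42 = 21630$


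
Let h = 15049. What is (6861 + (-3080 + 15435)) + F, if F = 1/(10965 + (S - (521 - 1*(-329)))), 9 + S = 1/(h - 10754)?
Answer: 834075691831/43405271 ≈ 19216.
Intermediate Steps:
S = -38654/4295 (S = -9 + 1/(15049 - 10754) = -9 + 1/4295 = -38654/4295 ≈ -8.9998)
F = 4295/43405271 (F = 1/(10965 + (-38654/4295 - (521 - 1*(-329)))) = 1/(10965 + (-38654/4295 - (521 + 329))) = 1/(10965 + (-38654/4295 - 1*850)) = 1/(10965 + (-38654/4295 - 850)) = 1/(10965 - 3689404/4295) = 1/(43405271/4295) = 4295/43405271 ≈ 9.8951e-5)
(6861 + (-3080 + 15435)) + F = (6861 + (-3080 + 15435)) + 4295/43405271 = (6861 + 12355) + 4295/43405271 = 19216 + 4295/43405271 = 834075691831/43405271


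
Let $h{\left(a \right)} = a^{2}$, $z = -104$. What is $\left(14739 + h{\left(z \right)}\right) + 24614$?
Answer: $50169$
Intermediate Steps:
$\left(14739 + h{\left(z \right)}\right) + 24614 = \left(14739 + \left(-104\right)^{2}\right) + 24614 = \left(14739 + 10816\right) + 24614 = 25555 + 24614 = 50169$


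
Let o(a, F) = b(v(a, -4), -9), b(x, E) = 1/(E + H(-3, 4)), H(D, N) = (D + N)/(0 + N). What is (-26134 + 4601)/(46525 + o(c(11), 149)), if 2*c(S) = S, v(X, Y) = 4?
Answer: -753655/1628371 ≈ -0.46283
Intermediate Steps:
H(D, N) = (D + N)/N
c(S) = S/2
b(x, E) = 1/(¼ + E) (b(x, E) = 1/(E + (-3 + 4)/4) = 1/(E + (¼)*1) = 1/(E + ¼) = 1/(¼ + E))
o(a, F) = -4/35 (o(a, F) = 4/(1 + 4*(-9)) = 4/(1 - 36) = 4/(-35) = 4*(-1/35) = -4/35)
(-26134 + 4601)/(46525 + o(c(11), 149)) = (-26134 + 4601)/(46525 - 4/35) = -21533/1628371/35 = -21533*35/1628371 = -753655/1628371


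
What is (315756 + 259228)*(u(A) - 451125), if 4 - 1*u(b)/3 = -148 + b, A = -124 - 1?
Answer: -258911845296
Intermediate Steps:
A = -125
u(b) = 456 - 3*b (u(b) = 12 - 3*(-148 + b) = 12 + (444 - 3*b) = 456 - 3*b)
(315756 + 259228)*(u(A) - 451125) = (315756 + 259228)*((456 - 3*(-125)) - 451125) = 574984*((456 + 375) - 451125) = 574984*(831 - 451125) = 574984*(-450294) = -258911845296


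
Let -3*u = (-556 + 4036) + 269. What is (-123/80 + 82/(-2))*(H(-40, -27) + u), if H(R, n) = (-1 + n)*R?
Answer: 1323767/240 ≈ 5515.7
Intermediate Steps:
u = -3749/3 (u = -((-556 + 4036) + 269)/3 = -(3480 + 269)/3 = -1/3*3749 = -3749/3 ≈ -1249.7)
H(R, n) = R*(-1 + n)
(-123/80 + 82/(-2))*(H(-40, -27) + u) = (-123/80 + 82/(-2))*(-40*(-1 - 27) - 3749/3) = (-123*1/80 + 82*(-1/2))*(-40*(-28) - 3749/3) = (-123/80 - 41)*(1120 - 3749/3) = -3403/80*(-389/3) = 1323767/240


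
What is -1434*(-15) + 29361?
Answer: 50871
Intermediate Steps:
-1434*(-15) + 29361 = 21510 + 29361 = 50871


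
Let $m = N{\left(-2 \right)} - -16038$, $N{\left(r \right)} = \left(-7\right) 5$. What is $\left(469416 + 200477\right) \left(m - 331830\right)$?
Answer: $-211570296511$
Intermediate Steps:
$N{\left(r \right)} = -35$
$m = 16003$ ($m = -35 - -16038 = -35 + 16038 = 16003$)
$\left(469416 + 200477\right) \left(m - 331830\right) = \left(469416 + 200477\right) \left(16003 - 331830\right) = 669893 \left(-315827\right) = -211570296511$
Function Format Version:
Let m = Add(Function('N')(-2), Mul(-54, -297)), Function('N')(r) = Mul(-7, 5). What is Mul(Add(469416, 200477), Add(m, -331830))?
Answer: -211570296511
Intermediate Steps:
Function('N')(r) = -35
m = 16003 (m = Add(-35, Mul(-54, -297)) = Add(-35, 16038) = 16003)
Mul(Add(469416, 200477), Add(m, -331830)) = Mul(Add(469416, 200477), Add(16003, -331830)) = Mul(669893, -315827) = -211570296511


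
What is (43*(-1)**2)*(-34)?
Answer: -1462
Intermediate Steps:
(43*(-1)**2)*(-34) = (43*1)*(-34) = 43*(-34) = -1462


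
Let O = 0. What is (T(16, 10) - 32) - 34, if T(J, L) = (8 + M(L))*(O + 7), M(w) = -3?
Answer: -31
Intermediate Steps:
T(J, L) = 35 (T(J, L) = (8 - 3)*(0 + 7) = 5*7 = 35)
(T(16, 10) - 32) - 34 = (35 - 32) - 34 = 3 - 34 = -31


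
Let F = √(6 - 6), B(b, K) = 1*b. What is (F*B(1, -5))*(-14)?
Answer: 0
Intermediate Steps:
B(b, K) = b
F = 0 (F = √0 = 0)
(F*B(1, -5))*(-14) = (0*1)*(-14) = 0*(-14) = 0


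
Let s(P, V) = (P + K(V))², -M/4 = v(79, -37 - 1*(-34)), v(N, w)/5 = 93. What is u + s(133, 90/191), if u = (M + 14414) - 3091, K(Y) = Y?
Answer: 995112752/36481 ≈ 27278.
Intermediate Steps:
v(N, w) = 465 (v(N, w) = 5*93 = 465)
M = -1860 (M = -4*465 = -1860)
s(P, V) = (P + V)²
u = 9463 (u = (-1860 + 14414) - 3091 = 12554 - 3091 = 9463)
u + s(133, 90/191) = 9463 + (133 + 90/191)² = 9463 + (25493/191)² = 9463 + 649893049/36481 = 995112752/36481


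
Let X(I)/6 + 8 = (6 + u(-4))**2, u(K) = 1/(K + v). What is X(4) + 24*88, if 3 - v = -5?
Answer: 18387/8 ≈ 2298.4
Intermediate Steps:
v = 8 (v = 3 - 1*(-5) = 3 + 5 = 8)
u(K) = 1/(8 + K) (u(K) = 1/(K + 8) = 1/(8 + K))
X(I) = 1491/8 (X(I) = -48 + 6*(6 + 1/(8 - 4))**2 = -48 + 6*(6 + 1/4)**2 = -48 + 6*(25/4)**2 = -48 + 6*(625/16) = -48 + 1875/8 = 1491/8)
X(4) + 24*88 = 1491/8 + 24*88 = 1491/8 + 2112 = 18387/8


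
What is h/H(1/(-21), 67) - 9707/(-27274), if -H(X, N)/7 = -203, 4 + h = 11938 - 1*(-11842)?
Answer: 662260271/38756354 ≈ 17.088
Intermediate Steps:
h = 23776 (h = -4 + (11938 - 1*(-11842)) = -4 + (11938 + 11842) = -4 + 23780 = 23776)
H(X, N) = 1421 (H(X, N) = -7*(-203) = 1421)
h/H(1/(-21), 67) - 9707/(-27274) = 23776/1421 - 9707/(-27274) = 23776*(1/1421) - 9707*(-1/27274) = 23776/1421 + 9707/27274 = 662260271/38756354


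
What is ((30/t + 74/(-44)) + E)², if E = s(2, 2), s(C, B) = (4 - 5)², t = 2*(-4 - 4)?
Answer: 50625/7744 ≈ 6.5373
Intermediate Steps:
t = -16 (t = 2*(-8) = -16)
s(C, B) = 1 (s(C, B) = (-1)² = 1)
E = 1
((30/t + 74/(-44)) + E)² = ((30/(-16) + 74/(-44)) + 1)² = ((30*(-1/16) + 74*(-1/44)) + 1)² = ((-15/8 - 37/22) + 1)² = (-313/88 + 1)² = (-225/88)² = 50625/7744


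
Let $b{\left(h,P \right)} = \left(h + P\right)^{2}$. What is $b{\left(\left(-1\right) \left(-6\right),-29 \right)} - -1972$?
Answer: $2501$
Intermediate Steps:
$b{\left(h,P \right)} = \left(P + h\right)^{2}$
$b{\left(\left(-1\right) \left(-6\right),-29 \right)} - -1972 = \left(-29 - -6\right)^{2} - -1972 = \left(-29 + 6\right)^{2} + 1972 = \left(-23\right)^{2} + 1972 = 529 + 1972 = 2501$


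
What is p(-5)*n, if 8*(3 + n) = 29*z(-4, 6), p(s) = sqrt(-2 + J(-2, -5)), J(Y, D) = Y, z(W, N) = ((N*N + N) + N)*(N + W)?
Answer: 690*I ≈ 690.0*I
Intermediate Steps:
z(W, N) = (N + W)*(N**2 + 2*N) (z(W, N) = ((N**2 + N) + N)*(N + W) = ((N + N**2) + N)*(N + W) = (N**2 + 2*N)*(N + W) = (N + W)*(N**2 + 2*N))
p(s) = 2*I (p(s) = sqrt(-2 - 2) = sqrt(-4) = 2*I)
n = 345 (n = -3 + (29*(6*(6**2 + 2*6 + 2*(-4) + 6*(-4))))/8 = -3 + (29*(6*(36 + 12 - 8 - 24)))/8 = -3 + (29*(6*16))/8 = -3 + (29*96)/8 = -3 + (1/8)*2784 = -3 + 348 = 345)
p(-5)*n = (2*I)*345 = 690*I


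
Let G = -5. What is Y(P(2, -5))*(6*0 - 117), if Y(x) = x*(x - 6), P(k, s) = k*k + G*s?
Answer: -78039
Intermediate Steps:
P(k, s) = k² - 5*s (P(k, s) = k*k - 5*s = k² - 5*s)
Y(x) = x*(-6 + x)
Y(P(2, -5))*(6*0 - 117) = ((2² - 5*(-5))*(-6 + (2² - 5*(-5))))*(6*0 - 117) = ((4 + 25)*(-6 + (4 + 25)))*(0 - 117) = (29*(-6 + 29))*(-117) = (29*23)*(-117) = 667*(-117) = -78039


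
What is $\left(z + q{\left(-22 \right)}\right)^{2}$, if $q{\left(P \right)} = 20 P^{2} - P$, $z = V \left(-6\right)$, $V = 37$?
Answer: $89870400$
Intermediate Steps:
$z = -222$ ($z = 37 \left(-6\right) = -222$)
$q{\left(P \right)} = - P + 20 P^{2}$
$\left(z + q{\left(-22 \right)}\right)^{2} = \left(-222 - 22 \left(-1 + 20 \left(-22\right)\right)\right)^{2} = \left(-222 - 22 \left(-1 - 440\right)\right)^{2} = \left(-222 - -9702\right)^{2} = \left(-222 + 9702\right)^{2} = 9480^{2} = 89870400$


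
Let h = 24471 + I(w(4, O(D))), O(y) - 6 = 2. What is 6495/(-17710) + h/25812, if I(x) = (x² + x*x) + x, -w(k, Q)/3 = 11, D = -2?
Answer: 5062007/7618842 ≈ 0.66441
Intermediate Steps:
O(y) = 8 (O(y) = 6 + 2 = 8)
w(k, Q) = -33 (w(k, Q) = -3*11 = -33)
I(x) = x + 2*x² (I(x) = (x² + x²) + x = 2*x² + x = x + 2*x²)
h = 26616 (h = 24471 - 33*(1 + 2*(-33)) = 24471 - 33*(1 - 66) = 24471 - 33*(-65) = 24471 + 2145 = 26616)
6495/(-17710) + h/25812 = 6495/(-17710) + 26616/25812 = 6495*(-1/17710) + 26616*(1/25812) = -1299/3542 + 2218/2151 = 5062007/7618842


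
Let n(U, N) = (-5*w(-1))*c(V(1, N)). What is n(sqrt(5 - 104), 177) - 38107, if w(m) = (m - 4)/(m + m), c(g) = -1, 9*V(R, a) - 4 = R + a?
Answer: -76189/2 ≈ -38095.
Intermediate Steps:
V(R, a) = 4/9 + R/9 + a/9 (V(R, a) = 4/9 + (R + a)/9 = 4/9 + (R/9 + a/9) = 4/9 + R/9 + a/9)
w(m) = (-4 + m)/(2*m) (w(m) = (-4 + m)/((2*m)) = (-4 + m)*(1/(2*m)) = (-4 + m)/(2*m))
n(U, N) = 25/2 (n(U, N) = -5*(-4 - 1)/(2*(-1))*(-1) = -5*(-1)*(-5)/2*(-1) = -5*5/2*(-1) = -25/2*(-1) = 25/2)
n(sqrt(5 - 104), 177) - 38107 = 25/2 - 38107 = -76189/2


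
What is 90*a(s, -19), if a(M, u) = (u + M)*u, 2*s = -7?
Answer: 38475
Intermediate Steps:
s = -7/2 (s = (½)*(-7) = -7/2 ≈ -3.5000)
a(M, u) = u*(M + u) (a(M, u) = (M + u)*u = u*(M + u))
90*a(s, -19) = 90*(-19*(-7/2 - 19)) = 90*(-19*(-45/2)) = 90*(855/2) = 38475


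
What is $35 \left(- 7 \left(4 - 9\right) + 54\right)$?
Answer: $3115$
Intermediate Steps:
$35 \left(- 7 \left(4 - 9\right) + 54\right) = 35 \left(\left(-7\right) \left(-5\right) + 54\right) = 35 \left(35 + 54\right) = 35 \cdot 89 = 3115$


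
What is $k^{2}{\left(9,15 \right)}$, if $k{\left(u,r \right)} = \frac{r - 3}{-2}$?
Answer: $36$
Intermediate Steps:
$k{\left(u,r \right)} = \frac{3}{2} - \frac{r}{2}$ ($k{\left(u,r \right)} = \left(r - 3\right) \left(- \frac{1}{2}\right) = \left(-3 + r\right) \left(- \frac{1}{2}\right) = \frac{3}{2} - \frac{r}{2}$)
$k^{2}{\left(9,15 \right)} = \left(\frac{3}{2} - \frac{15}{2}\right)^{2} = \left(-6\right)^{2} = 36$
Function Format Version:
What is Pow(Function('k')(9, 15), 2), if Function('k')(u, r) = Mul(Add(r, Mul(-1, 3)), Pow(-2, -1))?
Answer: 36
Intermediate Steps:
Function('k')(u, r) = Add(Rational(3, 2), Mul(Rational(-1, 2), r)) (Function('k')(u, r) = Mul(Add(r, -3), Rational(-1, 2)) = Mul(Add(-3, r), Rational(-1, 2)) = Add(Rational(3, 2), Mul(Rational(-1, 2), r)))
Pow(Function('k')(9, 15), 2) = Pow(Add(Rational(3, 2), Mul(Rational(-1, 2), 15)), 2) = Pow(Add(Rational(3, 2), Rational(-15, 2)), 2) = Pow(-6, 2) = 36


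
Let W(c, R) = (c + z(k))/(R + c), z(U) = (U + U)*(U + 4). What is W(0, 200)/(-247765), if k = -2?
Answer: 1/6194125 ≈ 1.6144e-7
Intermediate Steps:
z(U) = 2*U*(4 + U) (z(U) = (2*U)*(4 + U) = 2*U*(4 + U))
W(c, R) = (-8 + c)/(R + c) (W(c, R) = (c + 2*(-2)*(4 - 2))/(R + c) = (c + 2*(-2)*2)/(R + c) = (c - 8)/(R + c) = (-8 + c)/(R + c))
W(0, 200)/(-247765) = ((-8 + 0)/(200 + 0))/(-247765) = (-8/200)*(-1/247765) = ((1/200)*(-8))*(-1/247765) = -1/25*(-1/247765) = 1/6194125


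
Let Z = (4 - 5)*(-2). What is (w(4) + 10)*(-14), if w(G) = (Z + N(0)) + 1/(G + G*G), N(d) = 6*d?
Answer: -1687/10 ≈ -168.70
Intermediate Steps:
Z = 2 (Z = -1*(-2) = 2)
w(G) = 2 + 1/(G + G**2) (w(G) = (2 + 6*0) + 1/(G + G*G) = (2 + 0) + 1/(G + G**2) = 2 + 1/(G + G**2))
(w(4) + 10)*(-14) = ((1 + 2*4 + 2*4**2)/(4*(1 + 4)) + 10)*(-14) = ((1/4)*(1 + 8 + 2*16)/5 + 10)*(-14) = ((1/4)*(1/5)*(1 + 8 + 32) + 10)*(-14) = ((1/4)*(1/5)*41 + 10)*(-14) = (41/20 + 10)*(-14) = (241/20)*(-14) = -1687/10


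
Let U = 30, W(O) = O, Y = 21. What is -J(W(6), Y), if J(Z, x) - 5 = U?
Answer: -35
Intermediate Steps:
J(Z, x) = 35 (J(Z, x) = 5 + 30 = 35)
-J(W(6), Y) = -1*35 = -35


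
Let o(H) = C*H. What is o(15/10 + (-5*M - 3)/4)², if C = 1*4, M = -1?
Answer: 64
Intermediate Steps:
C = 4
o(H) = 4*H
o(15/10 + (-5*M - 3)/4)² = (4*(15/10 + (-5*(-1) - 3)/4))² = (4*(15*(⅒) + (5 - 3)*(¼)))² = (4*(3/2 + 2*(¼)))² = (4*(3/2 + ½))² = (4*2)² = 8² = 64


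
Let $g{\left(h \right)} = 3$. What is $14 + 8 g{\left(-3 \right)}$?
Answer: $38$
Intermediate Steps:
$14 + 8 g{\left(-3 \right)} = 14 + 8 \cdot 3 = 14 + 24 = 38$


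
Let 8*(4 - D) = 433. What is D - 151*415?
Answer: -501721/8 ≈ -62715.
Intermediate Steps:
D = -401/8 (D = 4 - 1/8*433 = 4 - 433/8 = -401/8 ≈ -50.125)
D - 151*415 = -401/8 - 151*415 = -401/8 - 62665 = -501721/8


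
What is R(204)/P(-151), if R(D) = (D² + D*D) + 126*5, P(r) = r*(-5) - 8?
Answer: 9318/83 ≈ 112.27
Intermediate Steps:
P(r) = -8 - 5*r (P(r) = -5*r - 8 = -8 - 5*r)
R(D) = 630 + 2*D² (R(D) = (D² + D²) + 630 = 2*D² + 630 = 630 + 2*D²)
R(204)/P(-151) = (630 + 2*204²)/(-8 - 5*(-151)) = (630 + 2*41616)/(-8 + 755) = (630 + 83232)/747 = 83862*(1/747) = 9318/83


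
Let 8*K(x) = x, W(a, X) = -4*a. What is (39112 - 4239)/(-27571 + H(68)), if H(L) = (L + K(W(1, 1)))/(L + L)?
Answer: -9485456/7499177 ≈ -1.2649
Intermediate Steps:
K(x) = x/8
H(L) = (-½ + L)/(2*L) (H(L) = (L + (-4*1)/8)/(L + L) = (L + (⅛)*(-4))/((2*L)) = (L - ½)*(1/(2*L)) = (-½ + L)*(1/(2*L)) = (-½ + L)/(2*L))
(39112 - 4239)/(-27571 + H(68)) = (39112 - 4239)/(-27571 + (¼)*(-1 + 2*68)/68) = 34873/(-27571 + (¼)*(1/68)*(-1 + 136)) = 34873/(-27571 + (¼)*(1/68)*135) = 34873/(-27571 + 135/272) = 34873/(-7499177/272) = 34873*(-272/7499177) = -9485456/7499177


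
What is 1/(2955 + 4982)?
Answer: 1/7937 ≈ 0.00012599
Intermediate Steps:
1/(2955 + 4982) = 1/7937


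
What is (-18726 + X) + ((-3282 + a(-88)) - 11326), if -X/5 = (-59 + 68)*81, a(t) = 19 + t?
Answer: -37048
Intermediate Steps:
X = -3645 (X = -5*(-59 + 68)*81 = -45*81 = -5*729 = -3645)
(-18726 + X) + ((-3282 + a(-88)) - 11326) = (-18726 - 3645) + ((-3282 + (19 - 88)) - 11326) = -22371 + ((-3282 - 69) - 11326) = -22371 + (-3351 - 11326) = -22371 - 14677 = -37048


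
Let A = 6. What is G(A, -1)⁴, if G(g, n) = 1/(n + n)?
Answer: 1/16 ≈ 0.062500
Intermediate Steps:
G(g, n) = 1/(2*n)
G(A, -1)⁴ = ((½)/(-1))⁴ = ((½)*(-1))⁴ = (-½)⁴ = 1/16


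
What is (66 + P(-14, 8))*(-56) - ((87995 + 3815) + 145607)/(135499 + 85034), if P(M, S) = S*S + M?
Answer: -477606595/73511 ≈ -6497.1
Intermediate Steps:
P(M, S) = M + S² (P(M, S) = S² + M = M + S²)
(66 + P(-14, 8))*(-56) - ((87995 + 3815) + 145607)/(135499 + 85034) = (66 + (-14 + 8²))*(-56) - ((87995 + 3815) + 145607)/(135499 + 85034) = (66 + (-14 + 64))*(-56) - (91810 + 145607)/220533 = (66 + 50)*(-56) - 237417/220533 = 116*(-56) - 1*79139/73511 = -6496 - 79139/73511 = -477606595/73511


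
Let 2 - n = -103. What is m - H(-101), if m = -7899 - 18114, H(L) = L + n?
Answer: -26017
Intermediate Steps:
n = 105 (n = 2 - 1*(-103) = 2 + 103 = 105)
H(L) = 105 + L (H(L) = L + 105 = 105 + L)
m = -26013
m - H(-101) = -26013 - (105 - 101) = -26013 - 1*4 = -26013 - 4 = -26017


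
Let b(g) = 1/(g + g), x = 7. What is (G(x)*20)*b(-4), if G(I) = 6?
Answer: -15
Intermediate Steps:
b(g) = 1/(2*g)
(G(x)*20)*b(-4) = (6*20)*((½)/(-4)) = 120*((½)*(-¼)) = 120*(-⅛) = -15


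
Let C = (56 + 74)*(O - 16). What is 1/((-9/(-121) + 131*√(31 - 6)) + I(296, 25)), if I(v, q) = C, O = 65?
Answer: 121/850034 ≈ 0.00014235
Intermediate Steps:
C = 6370 (C = (56 + 74)*(65 - 16) = 130*49 = 6370)
I(v, q) = 6370
1/((-9/(-121) + 131*√(31 - 6)) + I(296, 25)) = 1/((-9/(-121) + 131*√(31 - 6)) + 6370) = 1/((-9*(-1/121) + 131*√25) + 6370) = 1/((9/121 + 131*5) + 6370) = 1/((9/121 + 655) + 6370) = 1/(79264/121 + 6370) = 1/(850034/121) = 121/850034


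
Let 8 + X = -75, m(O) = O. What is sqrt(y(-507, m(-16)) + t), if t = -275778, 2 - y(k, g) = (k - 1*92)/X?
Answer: 7*I*sqrt(38772869)/83 ≈ 525.15*I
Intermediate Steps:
X = -83 (X = -8 - 75 = -83)
y(k, g) = 74/83 + k/83 (y(k, g) = 2 - (k - 1*92)/(-83) = 2 - (k - 92)*(-1)/83 = 2 - (-92 + k)*(-1)/83 = 2 - (92/83 - k/83) = 2 + (-92/83 + k/83) = 74/83 + k/83)
sqrt(y(-507, m(-16)) + t) = sqrt((74/83 + (1/83)*(-507)) - 275778) = sqrt((74/83 - 507/83) - 275778) = sqrt(-433/83 - 275778) = sqrt(-22890007/83) = 7*I*sqrt(38772869)/83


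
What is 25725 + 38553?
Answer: 64278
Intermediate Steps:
25725 + 38553 = 64278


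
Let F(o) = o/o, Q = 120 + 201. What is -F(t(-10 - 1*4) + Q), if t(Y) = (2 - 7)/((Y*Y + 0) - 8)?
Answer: -1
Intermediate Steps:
t(Y) = -5/(-8 + Y**2) (t(Y) = -5/((Y**2 + 0) - 8) = -5/(Y**2 - 8) = -5/(-8 + Y**2))
Q = 321
F(o) = 1
-F(t(-10 - 1*4) + Q) = -1*1 = -1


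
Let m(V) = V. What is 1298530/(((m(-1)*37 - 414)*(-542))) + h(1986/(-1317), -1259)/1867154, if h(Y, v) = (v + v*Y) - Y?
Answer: 532224323966189/100182183345926 ≈ 5.3126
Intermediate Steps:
h(Y, v) = v - Y + Y*v (h(Y, v) = (v + Y*v) - Y = v - Y + Y*v)
1298530/(((m(-1)*37 - 414)*(-542))) + h(1986/(-1317), -1259)/1867154 = 1298530/(((-1*37 - 414)*(-542))) + (-1259 - 1986/(-1317) + (1986/(-1317))*(-1259))/1867154 = 1298530/(((-37 - 414)*(-542))) + (-1259 - 1986*(-1)/1317 + (1986*(-1/1317))*(-1259))*(1/1867154) = 1298530/((-451*(-542))) + (-1259 - 1*(-662/439) - 662/439*(-1259))*(1/1867154) = 1298530/244442 + (-1259 + 662/439 + 833458/439)*(1/1867154) = 1298530*(1/244442) + (281419/439)*(1/1867154) = 649265/122221 + 281419/819680606 = 532224323966189/100182183345926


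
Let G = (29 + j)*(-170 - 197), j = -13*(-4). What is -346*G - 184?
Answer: 10285358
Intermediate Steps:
j = 52
G = -29727 (G = (29 + 52)*(-170 - 197) = 81*(-367) = -29727)
-346*G - 184 = -346*(-29727) - 184 = 10285542 - 184 = 10285358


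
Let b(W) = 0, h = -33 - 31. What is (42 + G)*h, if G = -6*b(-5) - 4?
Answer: -2432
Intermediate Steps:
h = -64
G = -4 (G = -6*0 - 4 = 0 - 4 = -4)
(42 + G)*h = (42 - 4)*(-64) = 38*(-64) = -2432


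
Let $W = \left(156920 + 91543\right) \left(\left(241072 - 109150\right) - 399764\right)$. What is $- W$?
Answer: $66548826846$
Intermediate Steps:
$W = -66548826846$ ($W = 248463 \left(131922 - 399764\right) = 248463 \left(-267842\right) = -66548826846$)
$- W = \left(-1\right) \left(-66548826846\right) = 66548826846$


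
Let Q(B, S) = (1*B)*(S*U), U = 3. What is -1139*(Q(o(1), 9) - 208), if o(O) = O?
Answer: 206159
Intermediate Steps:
Q(B, S) = 3*B*S (Q(B, S) = (1*B)*(S*3) = B*(3*S) = 3*B*S)
-1139*(Q(o(1), 9) - 208) = -1139*(3*1*9 - 208) = -1139*(27 - 208) = -1139*(-181) = 206159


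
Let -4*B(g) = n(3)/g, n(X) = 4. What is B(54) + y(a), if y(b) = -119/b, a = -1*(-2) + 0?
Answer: -1607/27 ≈ -59.518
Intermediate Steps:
B(g) = -1/g
a = 2 (a = 2 + 0 = 2)
B(54) + y(a) = -1/54 - 119/2 = -1607/27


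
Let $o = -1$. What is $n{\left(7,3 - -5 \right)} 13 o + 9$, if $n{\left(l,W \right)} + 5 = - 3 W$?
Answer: $386$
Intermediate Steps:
$n{\left(l,W \right)} = -5 - 3 W$
$n{\left(7,3 - -5 \right)} 13 o + 9 = \left(-5 - 3 \left(3 - -5\right)\right) 13 \left(-1\right) + 9 = \left(-5 - 3 \left(3 + 5\right)\right) \left(-13\right) + 9 = \left(-5 - 24\right) \left(-13\right) + 9 = \left(-29\right) \left(-13\right) + 9 = 377 + 9 = 386$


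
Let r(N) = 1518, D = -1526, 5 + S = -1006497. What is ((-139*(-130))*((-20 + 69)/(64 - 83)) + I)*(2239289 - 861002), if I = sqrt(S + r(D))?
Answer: -1220376658410/19 + 2756574*I*sqrt(251246) ≈ -6.423e+10 + 1.3817e+9*I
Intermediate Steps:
S = -1006502 (S = -5 - 1006497 = -1006502)
I = 2*I*sqrt(251246) (I = sqrt(-1006502 + 1518) = sqrt(-1004984) = 2*I*sqrt(251246) ≈ 1002.5*I)
((-139*(-130))*((-20 + 69)/(64 - 83)) + I)*(2239289 - 861002) = ((-139*(-130))*((-20 + 69)/(64 - 83)) + 2*I*sqrt(251246))*(2239289 - 861002) = (18070*(49/(-19)) + 2*I*sqrt(251246))*1378287 = (18070*(49*(-1/19)) + 2*I*sqrt(251246))*1378287 = (18070*(-49/19) + 2*I*sqrt(251246))*1378287 = (-885430/19 + 2*I*sqrt(251246))*1378287 = -1220376658410/19 + 2756574*I*sqrt(251246)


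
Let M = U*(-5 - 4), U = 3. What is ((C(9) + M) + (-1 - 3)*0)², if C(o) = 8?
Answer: 361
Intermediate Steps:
M = -27 (M = 3*(-5 - 4) = 3*(-9) = -27)
((C(9) + M) + (-1 - 3)*0)² = ((8 - 27) + (-1 - 3)*0)² = (-19 - 4*0)² = (-19 + 0)² = (-19)² = 361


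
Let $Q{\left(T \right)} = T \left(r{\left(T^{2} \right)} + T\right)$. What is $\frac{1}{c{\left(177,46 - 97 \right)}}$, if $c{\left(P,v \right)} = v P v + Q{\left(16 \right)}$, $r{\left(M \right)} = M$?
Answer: $\frac{1}{464729} \approx 2.1518 \cdot 10^{-6}$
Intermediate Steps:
$Q{\left(T \right)} = T \left(T + T^{2}\right)$ ($Q{\left(T \right)} = T \left(T^{2} + T\right) = T \left(T + T^{2}\right)$)
$c{\left(P,v \right)} = 4352 + P v^{2}$ ($c{\left(P,v \right)} = v P v + 16^{2} \left(1 + 16\right) = P v v + 256 \cdot 17 = P v^{2} + 4352 = 4352 + P v^{2}$)
$\frac{1}{c{\left(177,46 - 97 \right)}} = \frac{1}{4352 + 177 \left(46 - 97\right)^{2}} = \frac{1}{4352 + 177 \left(-51\right)^{2}} = \frac{1}{4352 + 177 \cdot 2601} = \frac{1}{4352 + 460377} = \frac{1}{464729}$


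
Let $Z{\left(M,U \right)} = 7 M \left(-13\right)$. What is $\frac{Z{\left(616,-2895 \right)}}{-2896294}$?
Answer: $\frac{28028}{1448147} \approx 0.019354$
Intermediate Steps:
$Z{\left(M,U \right)} = - 91 M$
$\frac{Z{\left(616,-2895 \right)}}{-2896294} = \frac{\left(-91\right) 616}{-2896294} = \left(-56056\right) \left(- \frac{1}{2896294}\right) = \frac{28028}{1448147}$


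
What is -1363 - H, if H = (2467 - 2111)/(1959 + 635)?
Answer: -1767989/1297 ≈ -1363.1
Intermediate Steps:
H = 178/1297 (H = 356/2594 = 356*(1/2594) = 178/1297 ≈ 0.13724)
-1363 - H = -1363 - 1*178/1297 = -1363 - 178/1297 = -1767989/1297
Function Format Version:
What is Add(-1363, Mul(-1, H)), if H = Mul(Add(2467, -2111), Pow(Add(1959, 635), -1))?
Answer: Rational(-1767989, 1297) ≈ -1363.1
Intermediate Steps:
H = Rational(178, 1297) (H = Mul(356, Pow(2594, -1)) = Mul(356, Rational(1, 2594)) = Rational(178, 1297) ≈ 0.13724)
Add(-1363, Mul(-1, H)) = Add(-1363, Mul(-1, Rational(178, 1297))) = Add(-1363, Rational(-178, 1297)) = Rational(-1767989, 1297)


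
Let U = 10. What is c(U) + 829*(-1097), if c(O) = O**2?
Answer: -909313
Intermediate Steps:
c(U) + 829*(-1097) = 10**2 + 829*(-1097) = 100 - 909413 = -909313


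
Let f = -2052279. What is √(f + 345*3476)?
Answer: I*√853059 ≈ 923.61*I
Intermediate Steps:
√(f + 345*3476) = √(-2052279 + 345*3476) = √(-2052279 + 1199220) = √(-853059) = I*√853059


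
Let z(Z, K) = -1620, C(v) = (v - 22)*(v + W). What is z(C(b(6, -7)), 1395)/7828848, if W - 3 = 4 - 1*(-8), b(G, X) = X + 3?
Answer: -45/217468 ≈ -0.00020693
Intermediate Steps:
b(G, X) = 3 + X
W = 15 (W = 3 + (4 - 1*(-8)) = 3 + (4 + 8) = 3 + 12 = 15)
C(v) = (-22 + v)*(15 + v) (C(v) = (v - 22)*(v + 15) = (-22 + v)*(15 + v))
z(C(b(6, -7)), 1395)/7828848 = -1620/7828848 = -1620*1/7828848 = -45/217468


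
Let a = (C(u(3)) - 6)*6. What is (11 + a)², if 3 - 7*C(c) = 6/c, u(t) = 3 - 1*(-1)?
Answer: 27556/49 ≈ 562.37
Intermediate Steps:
u(t) = 4 (u(t) = 3 + 1 = 4)
C(c) = 3/7 - 6/(7*c)
a = -243/7 (a = ((3/7)*(-2 + 4)/4 - 6)*6 = ((3/7)*(¼)*2 - 6)*6 = (3/14 - 6)*6 = -81/14*6 = -243/7 ≈ -34.714)
(11 + a)² = (11 - 243/7)² = (-166/7)² = 27556/49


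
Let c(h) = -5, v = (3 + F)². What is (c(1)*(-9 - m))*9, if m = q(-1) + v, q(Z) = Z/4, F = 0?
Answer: 3195/4 ≈ 798.75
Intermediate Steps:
q(Z) = Z/4 (q(Z) = Z*(¼) = Z/4)
v = 9 (v = (3 + 0)² = 3² = 9)
m = 35/4 (m = (¼)*(-1) + 9 = -¼ + 9 = 35/4 ≈ 8.7500)
(c(1)*(-9 - m))*9 = -5*(-9 - 1*35/4)*9 = -5*(-9 - 35/4)*9 = -5*(-71/4)*9 = (355/4)*9 = 3195/4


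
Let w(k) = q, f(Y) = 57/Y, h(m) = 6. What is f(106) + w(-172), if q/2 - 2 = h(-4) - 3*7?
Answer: -2699/106 ≈ -25.462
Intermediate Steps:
q = -26 (q = 4 + 2*(6 - 3*7) = 4 + 2*(6 - 21) = 4 + 2*(-15) = 4 - 30 = -26)
w(k) = -26
f(106) + w(-172) = 57/106 - 26 = -2699/106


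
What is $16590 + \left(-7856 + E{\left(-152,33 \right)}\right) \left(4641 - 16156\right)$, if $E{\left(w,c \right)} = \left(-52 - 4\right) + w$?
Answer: $92873550$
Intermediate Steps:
$E{\left(w,c \right)} = -56 + w$
$16590 + \left(-7856 + E{\left(-152,33 \right)}\right) \left(4641 - 16156\right) = 16590 + \left(-7856 - 208\right) \left(4641 - 16156\right) = 16590 + \left(-7856 - 208\right) \left(-11515\right) = 16590 - -92856960 = 16590 + 92856960 = 92873550$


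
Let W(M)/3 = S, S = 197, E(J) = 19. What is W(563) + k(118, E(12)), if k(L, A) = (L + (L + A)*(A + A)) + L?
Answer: 6033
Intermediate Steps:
W(M) = 591 (W(M) = 3*197 = 591)
k(L, A) = 2*L + 2*A*(A + L) (k(L, A) = (L + (A + L)*(2*A)) + L = (L + 2*A*(A + L)) + L = 2*L + 2*A*(A + L))
W(563) + k(118, E(12)) = 591 + (2*118 + 2*19² + 2*19*118) = 591 + (236 + 2*361 + 4484) = 591 + (236 + 722 + 4484) = 591 + 5442 = 6033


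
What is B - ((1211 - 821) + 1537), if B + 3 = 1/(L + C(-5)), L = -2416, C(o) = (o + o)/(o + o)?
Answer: -4660951/2415 ≈ -1930.0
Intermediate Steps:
C(o) = 1 (C(o) = (2*o)/((2*o)) = (2*o)*(1/(2*o)) = 1)
B = -7246/2415 (B = -3 + 1/(-2416 + 1) = -3 + 1/(-2415) = -3 - 1/2415 = -7246/2415 ≈ -3.0004)
B - ((1211 - 821) + 1537) = -7246/2415 - ((1211 - 821) + 1537) = -7246/2415 - (390 + 1537) = -7246/2415 - 1*1927 = -7246/2415 - 1927 = -4660951/2415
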